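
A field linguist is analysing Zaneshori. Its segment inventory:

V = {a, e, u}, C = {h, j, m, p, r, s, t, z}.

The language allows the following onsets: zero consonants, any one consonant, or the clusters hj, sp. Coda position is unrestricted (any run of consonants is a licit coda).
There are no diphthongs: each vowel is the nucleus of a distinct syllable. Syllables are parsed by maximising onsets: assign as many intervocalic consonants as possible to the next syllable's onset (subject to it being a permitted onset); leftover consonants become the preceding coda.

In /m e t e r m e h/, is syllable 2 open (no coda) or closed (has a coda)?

closed

The vowels are e, e, e — 3 nuclei, so 3 syllables.
V1 /e/ – V2 /e/: /t/ is a single consonant, so it becomes the next onset.
V2 /e/ – V3 /e/: /rm/ splits as /r/ + /m/ (/m/ is the longest suffix that is a licit onset).
So the parse is me.ter.meh.
Syllable 2 is /ter/ with coda /r/, so it is closed.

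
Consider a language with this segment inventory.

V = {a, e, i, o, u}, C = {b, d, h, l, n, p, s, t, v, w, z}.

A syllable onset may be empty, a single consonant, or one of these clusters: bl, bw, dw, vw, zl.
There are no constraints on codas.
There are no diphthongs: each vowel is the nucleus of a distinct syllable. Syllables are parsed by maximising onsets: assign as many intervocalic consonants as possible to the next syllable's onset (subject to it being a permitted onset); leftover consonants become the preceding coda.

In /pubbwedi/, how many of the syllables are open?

Nuclei (vowels): u, e, i → 3 syllables.
V1 /u/ – V2 /e/: /bbw/ — longest licit onset from the right is /bw/, leaving /b/ as coda.
V2 /e/ – V3 /i/: /d/ is a single consonant, so it becomes the next onset.
Putting it together: pub.bwe.di.
Classifying each syllable: /pub/ (closed), /bwe/ (open), /di/ (open).
Open syllables: 2.

2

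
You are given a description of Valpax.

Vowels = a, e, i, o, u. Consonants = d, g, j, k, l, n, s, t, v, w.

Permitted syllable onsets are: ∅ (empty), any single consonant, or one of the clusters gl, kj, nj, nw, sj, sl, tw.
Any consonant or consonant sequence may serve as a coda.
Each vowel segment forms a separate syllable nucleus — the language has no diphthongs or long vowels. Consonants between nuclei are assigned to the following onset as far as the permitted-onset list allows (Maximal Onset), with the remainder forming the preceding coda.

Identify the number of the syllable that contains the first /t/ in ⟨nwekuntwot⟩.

Vowels present: e, u, o; each is a nucleus, giving 3 syllables.
σ1/σ2 boundary: /k/ is a single consonant, so it becomes the next onset.
σ2/σ3 boundary: /ntw/ splits as /n/ + /tw/ (/tw/ is the longest suffix that is a licit onset).
So the parse is nwe.kun.twot.
The first /t/ is in the onset of syllable 3 (/twot/).

3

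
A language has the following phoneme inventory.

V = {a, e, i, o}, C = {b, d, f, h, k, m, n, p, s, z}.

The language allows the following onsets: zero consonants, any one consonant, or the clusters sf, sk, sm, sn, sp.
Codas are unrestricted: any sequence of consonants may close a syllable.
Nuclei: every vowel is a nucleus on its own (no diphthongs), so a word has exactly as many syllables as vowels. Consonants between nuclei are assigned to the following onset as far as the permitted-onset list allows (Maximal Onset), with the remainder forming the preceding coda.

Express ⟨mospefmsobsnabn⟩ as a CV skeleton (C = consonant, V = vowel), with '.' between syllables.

CV.CCVCC.CVC.CCVCC

Nuclei (vowels): o, e, o, a → 4 syllables.
σ1/σ2 boundary: /sp/ — entire cluster is a permitted onset → onset /sp/, coda ∅.
σ2/σ3 boundary: cluster /fms/ — the longest permitted-onset suffix is /s/; onset = /s/, preceding coda = /fm/.
σ3/σ4 boundary: cluster /bsn/ — the longest permitted-onset suffix is /sn/; onset = /sn/, preceding coda = /b/.
Putting it together: mo.spefm.sob.snabn.
Mapping each syllable to C/V: /mo/ → CV, /spefm/ → CCVCC, /sob/ → CVC, /snabn/ → CCVCC.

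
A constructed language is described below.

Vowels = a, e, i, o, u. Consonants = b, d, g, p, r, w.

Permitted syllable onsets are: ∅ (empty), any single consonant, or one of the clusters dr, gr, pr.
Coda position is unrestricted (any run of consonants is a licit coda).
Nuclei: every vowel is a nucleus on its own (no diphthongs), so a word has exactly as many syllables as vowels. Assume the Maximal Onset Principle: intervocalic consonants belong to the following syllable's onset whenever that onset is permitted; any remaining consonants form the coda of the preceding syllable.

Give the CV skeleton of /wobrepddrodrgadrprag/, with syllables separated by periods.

Nuclei (vowels): o, e, o, a, a → 5 syllables.
V1 /o/ – V2 /e/: /br/ — longest licit onset from the right is /r/, leaving /b/ as coda.
V2 /e/ – V3 /o/: /pddr/ splits as /pd/ + /dr/ (/dr/ is the longest suffix that is a licit onset).
V3 /o/ – V4 /a/: /drg/; trying suffixes from longest down, /g/ is the first permitted one, so coda /dr/ | onset /g/.
V4 /a/ – V5 /a/: /drpr/; trying suffixes from longest down, /pr/ is the first permitted one, so coda /dr/ | onset /pr/.
Syllabification: wob.repd.drodr.gadr.prag.
Mapping each syllable to C/V: /wob/ → CVC, /repd/ → CVCC, /drodr/ → CCVCC, /gadr/ → CVCC, /prag/ → CCVC.

CVC.CVCC.CCVCC.CVCC.CCVC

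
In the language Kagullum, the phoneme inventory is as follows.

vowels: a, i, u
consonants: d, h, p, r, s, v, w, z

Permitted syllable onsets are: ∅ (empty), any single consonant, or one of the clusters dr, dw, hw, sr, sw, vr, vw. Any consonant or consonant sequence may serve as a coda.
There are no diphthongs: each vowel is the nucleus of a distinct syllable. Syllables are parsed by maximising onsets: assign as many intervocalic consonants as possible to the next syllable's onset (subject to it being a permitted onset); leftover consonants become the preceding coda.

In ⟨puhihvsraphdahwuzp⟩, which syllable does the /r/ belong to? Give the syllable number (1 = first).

The vowels are u, i, a, a, u — 5 nuclei, so 5 syllables.
V1 /u/ – V2 /i/: /h/ is a single consonant, so it becomes the next onset.
V2 /i/ – V3 /a/: /hvsr/; trying suffixes from longest down, /sr/ is the first permitted one, so coda /hv/ | onset /sr/.
V3 /a/ – V4 /a/: /phd/ splits as /ph/ + /d/ (/d/ is the longest suffix that is a licit onset).
V4 /a/ – V5 /u/: /hw/ — entire cluster is a permitted onset → onset /hw/, coda ∅.
Putting it together: pu.hihv.sraph.da.hwuzp.
The /r/ is in the onset of syllable 3 (/sraph/).

3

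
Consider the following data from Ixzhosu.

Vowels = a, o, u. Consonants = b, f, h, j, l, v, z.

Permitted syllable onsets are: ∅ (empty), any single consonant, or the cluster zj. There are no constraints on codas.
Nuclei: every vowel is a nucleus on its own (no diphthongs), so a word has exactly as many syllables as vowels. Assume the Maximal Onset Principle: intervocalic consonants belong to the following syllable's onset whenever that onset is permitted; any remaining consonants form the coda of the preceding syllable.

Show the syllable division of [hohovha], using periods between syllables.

ho.hov.ha

The vowels are o, o, a — 3 nuclei, so 3 syllables.
V1 /o/ – V2 /o/: just /h/ — single C goes to the following onset.
V2 /o/ – V3 /a/: /vh/ splits as /v/ + /h/ (/h/ is the longest suffix that is a licit onset).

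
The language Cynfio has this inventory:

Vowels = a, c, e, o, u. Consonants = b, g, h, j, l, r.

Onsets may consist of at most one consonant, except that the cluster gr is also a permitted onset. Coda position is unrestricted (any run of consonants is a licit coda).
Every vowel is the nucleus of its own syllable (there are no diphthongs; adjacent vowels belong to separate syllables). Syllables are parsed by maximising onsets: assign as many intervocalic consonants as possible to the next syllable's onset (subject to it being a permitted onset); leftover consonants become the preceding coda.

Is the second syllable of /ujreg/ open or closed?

closed

Vowels present: u, e; each is a nucleus, giving 2 syllables.
Between /u/ (V1) and /e/ (V2): /jr/ — longest licit onset from the right is /r/, leaving /j/ as coda.
Putting it together: uj.reg.
Syllable 2 is /reg/ with coda /g/, so it is closed.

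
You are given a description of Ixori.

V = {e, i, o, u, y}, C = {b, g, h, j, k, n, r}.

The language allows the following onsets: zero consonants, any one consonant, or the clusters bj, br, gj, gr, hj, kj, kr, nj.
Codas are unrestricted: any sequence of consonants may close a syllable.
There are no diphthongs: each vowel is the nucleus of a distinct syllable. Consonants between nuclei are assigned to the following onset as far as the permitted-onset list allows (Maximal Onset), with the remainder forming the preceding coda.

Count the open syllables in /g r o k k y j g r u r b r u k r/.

The vowels are o, y, u, u — 4 nuclei, so 4 syllables.
/o…y/ gap (V1→V2): cluster /kk/ — the longest permitted-onset suffix is /k/; onset = /k/, preceding coda = /k/.
/y…u/ gap (V2→V3): /jgr/ — longest licit onset from the right is /gr/, leaving /j/ as coda.
/u…u/ gap (V3→V4): /rbr/ — longest licit onset from the right is /br/, leaving /r/ as coda.
So the parse is grok.kyj.grur.brukr.
Classifying each syllable: /grok/ (closed), /kyj/ (closed), /grur/ (closed), /brukr/ (closed).
Open syllables: 0.

0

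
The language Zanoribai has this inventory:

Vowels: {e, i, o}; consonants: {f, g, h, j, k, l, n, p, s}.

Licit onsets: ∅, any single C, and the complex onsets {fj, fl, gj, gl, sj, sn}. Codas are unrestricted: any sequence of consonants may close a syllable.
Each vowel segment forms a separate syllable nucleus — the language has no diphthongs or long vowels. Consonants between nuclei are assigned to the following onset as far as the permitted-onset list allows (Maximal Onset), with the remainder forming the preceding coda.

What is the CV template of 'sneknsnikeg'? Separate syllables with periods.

CCVCC.CCV.CVC

The vowels are e, i, e — 3 nuclei, so 3 syllables.
/e…i/ gap (V1→V2): /knsn/ — longest licit onset from the right is /sn/, leaving /kn/ as coda.
/i…e/ gap (V2→V3): /k/ → onset of the next syllable (single consonants are always licit onsets).
So the parse is snekn.sni.keg.
Mapping each syllable to C/V: /snekn/ → CCVCC, /sni/ → CCV, /keg/ → CVC.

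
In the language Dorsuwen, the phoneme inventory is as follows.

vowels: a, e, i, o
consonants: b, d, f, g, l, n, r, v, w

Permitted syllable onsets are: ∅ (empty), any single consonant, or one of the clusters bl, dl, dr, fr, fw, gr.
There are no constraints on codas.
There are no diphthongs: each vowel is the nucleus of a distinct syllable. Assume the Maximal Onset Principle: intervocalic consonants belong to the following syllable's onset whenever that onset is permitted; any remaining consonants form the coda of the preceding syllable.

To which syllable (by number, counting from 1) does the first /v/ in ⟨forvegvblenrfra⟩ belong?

The vowels are o, e, e, a — 4 nuclei, so 4 syllables.
V1 /o/ – V2 /e/: /rv/ — longest licit onset from the right is /v/, leaving /r/ as coda.
V2 /e/ – V3 /e/: /gvbl/ — longest licit onset from the right is /bl/, leaving /gv/ as coda.
V3 /e/ – V4 /a/: /nrfr/ — longest licit onset from the right is /fr/, leaving /nr/ as coda.
Putting it together: for.vegv.blenr.fra.
The first /v/ is in the onset of syllable 2 (/vegv/).

2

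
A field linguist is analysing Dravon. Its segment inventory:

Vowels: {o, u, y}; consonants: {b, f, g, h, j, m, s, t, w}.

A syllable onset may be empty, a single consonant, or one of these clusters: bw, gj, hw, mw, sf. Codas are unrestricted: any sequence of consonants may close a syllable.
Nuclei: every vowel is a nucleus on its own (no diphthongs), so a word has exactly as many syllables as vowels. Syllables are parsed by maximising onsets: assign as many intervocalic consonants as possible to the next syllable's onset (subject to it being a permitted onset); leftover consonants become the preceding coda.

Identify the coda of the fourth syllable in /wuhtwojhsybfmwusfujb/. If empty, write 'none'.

none

Nuclei (vowels): u, o, y, u, u → 5 syllables.
σ1/σ2 boundary: /htw/ splits as /ht/ + /w/ (/w/ is the longest suffix that is a licit onset).
σ2/σ3 boundary: /jhs/ splits as /jh/ + /s/ (/s/ is the longest suffix that is a licit onset).
σ3/σ4 boundary: /bfmw/ splits as /bf/ + /mw/ (/mw/ is the longest suffix that is a licit onset).
σ4/σ5 boundary: /sf/ is a licit onset in full, so it all attaches to the next syllable.
Putting it together: wuht.wojh.sybf.mwu.sfujb.
Syllable 4 is /mwu/: onset /mw/, nucleus /u/, coda ∅.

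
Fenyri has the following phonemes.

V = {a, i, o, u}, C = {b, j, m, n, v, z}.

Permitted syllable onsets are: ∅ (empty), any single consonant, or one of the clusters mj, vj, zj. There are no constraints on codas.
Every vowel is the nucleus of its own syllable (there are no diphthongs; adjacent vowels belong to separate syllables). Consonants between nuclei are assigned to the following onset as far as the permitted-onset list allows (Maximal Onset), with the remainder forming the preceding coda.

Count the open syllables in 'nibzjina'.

Nuclei (vowels): i, i, a → 3 syllables.
σ1/σ2 boundary: /bzj/; trying suffixes from longest down, /zj/ is the first permitted one, so coda /b/ | onset /zj/.
σ2/σ3 boundary: /n/ → onset of the next syllable (single consonants are always licit onsets).
So the parse is nib.zji.na.
Classifying each syllable: /nib/ (closed), /zji/ (open), /na/ (open).
Open syllables: 2.

2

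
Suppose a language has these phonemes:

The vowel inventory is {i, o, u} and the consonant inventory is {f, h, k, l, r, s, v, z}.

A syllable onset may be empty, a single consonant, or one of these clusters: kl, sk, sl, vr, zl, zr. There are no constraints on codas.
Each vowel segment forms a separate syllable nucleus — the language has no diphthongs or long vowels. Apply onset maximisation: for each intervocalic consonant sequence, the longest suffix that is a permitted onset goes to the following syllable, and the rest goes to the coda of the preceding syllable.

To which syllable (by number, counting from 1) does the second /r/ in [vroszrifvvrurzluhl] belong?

2

Vowels present: o, i, u, u; each is a nucleus, giving 4 syllables.
σ1/σ2 boundary: /szr/ — longest licit onset from the right is /zr/, leaving /s/ as coda.
σ2/σ3 boundary: /fvvr/; trying suffixes from longest down, /vr/ is the first permitted one, so coda /fv/ | onset /vr/.
σ3/σ4 boundary: /rzl/ splits as /r/ + /zl/ (/zl/ is the longest suffix that is a licit onset).
Syllabification: vros.zrifv.vrur.zluhl.
The second /r/ is in the onset of syllable 2 (/zrifv/).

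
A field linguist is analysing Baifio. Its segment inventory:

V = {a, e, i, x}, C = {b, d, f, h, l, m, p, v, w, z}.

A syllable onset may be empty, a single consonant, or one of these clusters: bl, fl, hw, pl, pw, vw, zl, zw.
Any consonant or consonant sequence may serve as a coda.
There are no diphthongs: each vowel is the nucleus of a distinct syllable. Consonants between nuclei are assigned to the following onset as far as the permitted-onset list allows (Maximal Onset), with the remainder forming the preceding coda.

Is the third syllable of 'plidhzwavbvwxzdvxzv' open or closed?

closed

Vowels present: i, a, x, x; each is a nucleus, giving 4 syllables.
/i…a/ gap (V1→V2): /dhzw/ — longest licit onset from the right is /zw/, leaving /dh/ as coda.
/a…x/ gap (V2→V3): /vbvw/ — longest licit onset from the right is /vw/, leaving /vb/ as coda.
/x…x/ gap (V3→V4): /zdv/ — longest licit onset from the right is /v/, leaving /zd/ as coda.
Putting it together: plidh.zwavb.vwxzd.vxzv.
Syllable 3 is /vwxzd/ with coda /zd/, so it is closed.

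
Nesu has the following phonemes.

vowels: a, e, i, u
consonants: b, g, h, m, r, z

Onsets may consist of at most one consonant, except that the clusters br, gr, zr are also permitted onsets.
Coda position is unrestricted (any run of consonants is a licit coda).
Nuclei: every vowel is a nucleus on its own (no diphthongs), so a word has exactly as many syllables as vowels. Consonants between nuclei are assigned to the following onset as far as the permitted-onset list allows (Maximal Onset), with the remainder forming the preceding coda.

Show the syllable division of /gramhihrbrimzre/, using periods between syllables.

gram.hihr.brim.zre

Nuclei (vowels): a, i, i, e → 4 syllables.
Between /a/ (V1) and /i/ (V2): cluster /mh/ — the longest permitted-onset suffix is /h/; onset = /h/, preceding coda = /m/.
Between /i/ (V2) and /i/ (V3): cluster /hrbr/ — the longest permitted-onset suffix is /br/; onset = /br/, preceding coda = /hr/.
Between /i/ (V3) and /e/ (V4): /mzr/ — longest licit onset from the right is /zr/, leaving /m/ as coda.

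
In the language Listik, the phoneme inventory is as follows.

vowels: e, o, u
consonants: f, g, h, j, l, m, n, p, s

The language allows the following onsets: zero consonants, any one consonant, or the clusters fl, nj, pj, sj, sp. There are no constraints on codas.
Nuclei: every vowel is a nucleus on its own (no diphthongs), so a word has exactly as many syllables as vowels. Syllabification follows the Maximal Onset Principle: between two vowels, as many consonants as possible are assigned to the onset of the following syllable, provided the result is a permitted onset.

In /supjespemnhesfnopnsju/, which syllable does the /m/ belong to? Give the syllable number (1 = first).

The vowels are u, e, e, e, o, u — 6 nuclei, so 6 syllables.
/u…e/ gap (V1→V2): /pj/ — entire cluster is a permitted onset → onset /pj/, coda ∅.
/e…e/ gap (V2→V3): cluster /sp/ — /sp/ is itself a permitted onset, so the whole cluster goes right; preceding coda = ∅.
/e…e/ gap (V3→V4): /mnh/ splits as /mn/ + /h/ (/h/ is the longest suffix that is a licit onset).
/e…o/ gap (V4→V5): /sfn/ — longest licit onset from the right is /n/, leaving /sf/ as coda.
/o…u/ gap (V5→V6): /pnsj/ splits as /pn/ + /sj/ (/sj/ is the longest suffix that is a licit onset).
So the parse is su.pje.spemn.hesf.nopn.sju.
The /m/ is in the coda of syllable 3 (/spemn/).

3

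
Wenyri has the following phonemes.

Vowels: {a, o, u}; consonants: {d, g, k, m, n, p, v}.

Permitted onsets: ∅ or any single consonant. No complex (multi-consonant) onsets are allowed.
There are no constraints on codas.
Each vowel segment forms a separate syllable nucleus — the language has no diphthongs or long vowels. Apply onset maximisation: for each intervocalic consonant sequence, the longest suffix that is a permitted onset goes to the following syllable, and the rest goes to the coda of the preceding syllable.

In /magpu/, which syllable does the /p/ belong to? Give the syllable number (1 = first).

2

The vowels are a, u — 2 nuclei, so 2 syllables.
σ1/σ2 boundary: cluster /gp/ — the longest permitted-onset suffix is /p/; onset = /p/, preceding coda = /g/.
So the parse is mag.pu.
The /p/ is in the onset of syllable 2 (/pu/).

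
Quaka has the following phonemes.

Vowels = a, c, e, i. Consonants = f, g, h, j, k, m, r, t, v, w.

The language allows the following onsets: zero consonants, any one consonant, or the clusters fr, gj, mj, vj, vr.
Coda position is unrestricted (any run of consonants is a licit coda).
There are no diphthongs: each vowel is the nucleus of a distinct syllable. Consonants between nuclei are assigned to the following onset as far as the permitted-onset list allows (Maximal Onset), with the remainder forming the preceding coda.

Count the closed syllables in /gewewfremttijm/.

3

The vowels are e, e, e, i — 4 nuclei, so 4 syllables.
σ1/σ2 boundary: just /w/ — single C goes to the following onset.
σ2/σ3 boundary: cluster /wfr/ — the longest permitted-onset suffix is /fr/; onset = /fr/, preceding coda = /w/.
σ3/σ4 boundary: /mtt/ splits as /mt/ + /t/ (/t/ is the longest suffix that is a licit onset).
Putting it together: ge.wew.fremt.tijm.
Classifying each syllable: /ge/ (open), /wew/ (closed), /fremt/ (closed), /tijm/ (closed).
Closed syllables: 3.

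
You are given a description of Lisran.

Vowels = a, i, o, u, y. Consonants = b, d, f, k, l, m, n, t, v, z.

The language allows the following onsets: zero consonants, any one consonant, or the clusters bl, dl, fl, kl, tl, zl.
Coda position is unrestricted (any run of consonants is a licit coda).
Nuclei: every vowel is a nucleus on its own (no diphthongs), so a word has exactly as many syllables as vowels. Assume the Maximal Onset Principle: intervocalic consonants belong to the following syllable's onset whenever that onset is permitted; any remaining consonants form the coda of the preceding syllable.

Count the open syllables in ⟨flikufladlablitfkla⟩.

Vowels present: i, u, a, a, i, a; each is a nucleus, giving 6 syllables.
/i…u/ gap (V1→V2): /k/ → onset of the next syllable (single consonants are always licit onsets).
/u…a/ gap (V2→V3): /fl/ — entire cluster is a permitted onset → onset /fl/, coda ∅.
/a…a/ gap (V3→V4): /dl/ — entire cluster is a permitted onset → onset /dl/, coda ∅.
/a…i/ gap (V4→V5): /bl/ — entire cluster is a permitted onset → onset /bl/, coda ∅.
/i…a/ gap (V5→V6): /tfkl/; trying suffixes from longest down, /kl/ is the first permitted one, so coda /tf/ | onset /kl/.
Syllabification: fli.ku.fla.dla.blitf.kla.
Classifying each syllable: /fli/ (open), /ku/ (open), /fla/ (open), /dla/ (open), /blitf/ (closed), /kla/ (open).
Open syllables: 5.

5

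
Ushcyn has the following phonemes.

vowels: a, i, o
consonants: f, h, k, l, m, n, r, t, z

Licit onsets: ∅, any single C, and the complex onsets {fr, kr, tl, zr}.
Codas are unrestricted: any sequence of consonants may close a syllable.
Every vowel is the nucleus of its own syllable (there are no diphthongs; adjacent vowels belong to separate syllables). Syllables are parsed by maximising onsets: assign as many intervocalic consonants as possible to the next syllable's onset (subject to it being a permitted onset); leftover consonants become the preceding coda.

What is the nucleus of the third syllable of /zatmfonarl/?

a

Nuclei (vowels): a, o, a → 3 syllables.
The third nucleus (vowel 3 from the left) is /a/.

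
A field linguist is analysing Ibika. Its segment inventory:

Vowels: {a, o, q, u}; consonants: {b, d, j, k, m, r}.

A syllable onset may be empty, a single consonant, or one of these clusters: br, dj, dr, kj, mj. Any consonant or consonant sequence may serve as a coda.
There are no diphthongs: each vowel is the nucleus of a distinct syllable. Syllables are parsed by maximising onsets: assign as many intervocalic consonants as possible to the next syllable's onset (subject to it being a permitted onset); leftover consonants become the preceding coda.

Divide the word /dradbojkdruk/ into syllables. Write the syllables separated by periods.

drad.bojk.druk

Nuclei (vowels): a, o, u → 3 syllables.
V1 /a/ – V2 /o/: /db/; trying suffixes from longest down, /b/ is the first permitted one, so coda /d/ | onset /b/.
V2 /o/ – V3 /u/: /jkdr/ — longest licit onset from the right is /dr/, leaving /jk/ as coda.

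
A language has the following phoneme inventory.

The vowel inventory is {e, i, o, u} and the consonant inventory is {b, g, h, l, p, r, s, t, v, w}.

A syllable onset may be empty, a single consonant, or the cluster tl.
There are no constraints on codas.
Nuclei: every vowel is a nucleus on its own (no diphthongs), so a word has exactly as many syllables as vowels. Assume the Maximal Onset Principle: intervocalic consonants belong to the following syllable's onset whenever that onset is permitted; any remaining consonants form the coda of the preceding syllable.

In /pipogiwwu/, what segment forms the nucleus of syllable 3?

The vowels are i, o, i, u — 4 nuclei, so 4 syllables.
The third nucleus (vowel 3 from the left) is /i/.

i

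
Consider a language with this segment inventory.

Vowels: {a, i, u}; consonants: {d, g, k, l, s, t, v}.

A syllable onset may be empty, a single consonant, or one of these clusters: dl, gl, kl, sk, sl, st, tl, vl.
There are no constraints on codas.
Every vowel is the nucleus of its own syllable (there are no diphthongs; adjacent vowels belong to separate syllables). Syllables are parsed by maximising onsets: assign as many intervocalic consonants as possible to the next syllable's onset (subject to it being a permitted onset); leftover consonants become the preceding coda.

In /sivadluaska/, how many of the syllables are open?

5

Vowels present: i, a, u, a, a; each is a nucleus, giving 5 syllables.
/i…a/ gap (V1→V2): /v/ → onset of the next syllable (single consonants are always licit onsets).
/a…u/ gap (V2→V3): cluster /dl/ — /dl/ is itself a permitted onset, so the whole cluster goes right; preceding coda = ∅.
/u…a/ gap (V3→V4): nothing intervenes; syllable break is V.V.
/a…a/ gap (V4→V5): /sk/ — entire cluster is a permitted onset → onset /sk/, coda ∅.
Result: si.va.dlu.a.ska.
Classifying each syllable: /si/ (open), /va/ (open), /dlu/ (open), /a/ (open), /ska/ (open).
Open syllables: 5.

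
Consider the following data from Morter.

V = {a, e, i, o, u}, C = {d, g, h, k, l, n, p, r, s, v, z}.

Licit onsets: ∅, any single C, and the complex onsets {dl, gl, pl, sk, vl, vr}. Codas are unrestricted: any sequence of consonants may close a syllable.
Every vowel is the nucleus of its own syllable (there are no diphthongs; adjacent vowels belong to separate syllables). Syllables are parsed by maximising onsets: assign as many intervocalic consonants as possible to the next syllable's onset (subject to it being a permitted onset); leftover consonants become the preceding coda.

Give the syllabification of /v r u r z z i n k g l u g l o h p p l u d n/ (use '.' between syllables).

vrurz.zink.glu.glohp.pludn

The vowels are u, i, u, o, u — 5 nuclei, so 5 syllables.
σ1/σ2 boundary: cluster /rzz/ — the longest permitted-onset suffix is /z/; onset = /z/, preceding coda = /rz/.
σ2/σ3 boundary: /nkgl/; trying suffixes from longest down, /gl/ is the first permitted one, so coda /nk/ | onset /gl/.
σ3/σ4 boundary: /gl/ is a licit onset in full, so it all attaches to the next syllable.
σ4/σ5 boundary: /hppl/ splits as /hp/ + /pl/ (/pl/ is the longest suffix that is a licit onset).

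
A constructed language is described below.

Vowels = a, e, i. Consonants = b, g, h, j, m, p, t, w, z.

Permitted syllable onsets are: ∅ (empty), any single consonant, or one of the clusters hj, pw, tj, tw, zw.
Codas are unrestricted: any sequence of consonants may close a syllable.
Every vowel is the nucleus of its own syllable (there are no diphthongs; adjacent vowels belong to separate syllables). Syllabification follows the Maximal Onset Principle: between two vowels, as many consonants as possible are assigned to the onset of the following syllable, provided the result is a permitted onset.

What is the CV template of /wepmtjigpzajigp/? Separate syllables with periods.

Vowels present: e, i, a, i; each is a nucleus, giving 4 syllables.
V1 /e/ – V2 /i/: /pmtj/ splits as /pm/ + /tj/ (/tj/ is the longest suffix that is a licit onset).
V2 /i/ – V3 /a/: /gpz/ — longest licit onset from the right is /z/, leaving /gp/ as coda.
V3 /a/ – V4 /i/: /j/ is a single consonant, so it becomes the next onset.
So the parse is wepm.tjigp.za.jigp.
Mapping each syllable to C/V: /wepm/ → CVCC, /tjigp/ → CCVCC, /za/ → CV, /jigp/ → CVCC.

CVCC.CCVCC.CV.CVCC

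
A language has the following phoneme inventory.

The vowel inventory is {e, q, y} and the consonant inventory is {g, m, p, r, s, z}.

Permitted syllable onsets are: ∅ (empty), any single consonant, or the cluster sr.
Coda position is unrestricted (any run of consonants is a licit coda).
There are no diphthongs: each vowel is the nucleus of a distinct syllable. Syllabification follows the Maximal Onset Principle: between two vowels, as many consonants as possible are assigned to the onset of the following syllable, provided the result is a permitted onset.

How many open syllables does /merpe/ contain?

Vowels present: e, e; each is a nucleus, giving 2 syllables.
V1 /e/ – V2 /e/: cluster /rp/ — the longest permitted-onset suffix is /p/; onset = /p/, preceding coda = /r/.
Syllabification: mer.pe.
Classifying each syllable: /mer/ (closed), /pe/ (open).
Open syllables: 1.

1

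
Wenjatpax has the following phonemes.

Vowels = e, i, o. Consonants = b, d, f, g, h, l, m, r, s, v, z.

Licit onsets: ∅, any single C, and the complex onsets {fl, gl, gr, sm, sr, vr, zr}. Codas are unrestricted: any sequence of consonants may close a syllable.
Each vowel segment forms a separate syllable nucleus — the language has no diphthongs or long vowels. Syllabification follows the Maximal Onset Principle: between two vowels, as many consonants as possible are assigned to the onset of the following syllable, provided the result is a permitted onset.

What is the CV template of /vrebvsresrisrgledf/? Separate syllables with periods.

Vowels present: e, e, i, e; each is a nucleus, giving 4 syllables.
σ1/σ2 boundary: /bvsr/ — longest licit onset from the right is /sr/, leaving /bv/ as coda.
σ2/σ3 boundary: /sr/ — entire cluster is a permitted onset → onset /sr/, coda ∅.
σ3/σ4 boundary: /srgl/ — longest licit onset from the right is /gl/, leaving /sr/ as coda.
So the parse is vrebv.sre.srisr.gledf.
Mapping each syllable to C/V: /vrebv/ → CCVCC, /sre/ → CCV, /srisr/ → CCVCC, /gledf/ → CCVCC.

CCVCC.CCV.CCVCC.CCVCC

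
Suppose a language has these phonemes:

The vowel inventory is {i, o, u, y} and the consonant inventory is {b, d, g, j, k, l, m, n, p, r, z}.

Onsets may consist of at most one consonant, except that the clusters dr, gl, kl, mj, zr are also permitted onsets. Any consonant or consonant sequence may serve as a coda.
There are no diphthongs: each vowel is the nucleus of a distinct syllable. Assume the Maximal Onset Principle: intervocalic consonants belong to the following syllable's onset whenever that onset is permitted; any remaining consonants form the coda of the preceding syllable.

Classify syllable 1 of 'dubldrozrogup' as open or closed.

Nuclei (vowels): u, o, o, u → 4 syllables.
/u…o/ gap (V1→V2): /bldr/ splits as /bl/ + /dr/ (/dr/ is the longest suffix that is a licit onset).
/o…o/ gap (V2→V3): /zr/ — entire cluster is a permitted onset → onset /zr/, coda ∅.
/o…u/ gap (V3→V4): /g/ is a single consonant, so it becomes the next onset.
So the parse is dubl.dro.zro.gup.
Syllable 1 is /dubl/ with coda /bl/, so it is closed.

closed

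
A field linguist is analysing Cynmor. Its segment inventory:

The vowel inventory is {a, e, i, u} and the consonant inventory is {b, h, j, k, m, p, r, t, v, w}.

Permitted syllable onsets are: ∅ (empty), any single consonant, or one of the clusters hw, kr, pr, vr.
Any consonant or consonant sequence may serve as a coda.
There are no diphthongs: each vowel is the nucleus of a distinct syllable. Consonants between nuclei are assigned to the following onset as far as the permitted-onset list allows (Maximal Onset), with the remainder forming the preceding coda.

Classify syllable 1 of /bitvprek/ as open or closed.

Nuclei (vowels): i, e → 2 syllables.
/i…e/ gap (V1→V2): /tvpr/ splits as /tv/ + /pr/ (/pr/ is the longest suffix that is a licit onset).
So the parse is bitv.prek.
Syllable 1 is /bitv/ with coda /tv/, so it is closed.

closed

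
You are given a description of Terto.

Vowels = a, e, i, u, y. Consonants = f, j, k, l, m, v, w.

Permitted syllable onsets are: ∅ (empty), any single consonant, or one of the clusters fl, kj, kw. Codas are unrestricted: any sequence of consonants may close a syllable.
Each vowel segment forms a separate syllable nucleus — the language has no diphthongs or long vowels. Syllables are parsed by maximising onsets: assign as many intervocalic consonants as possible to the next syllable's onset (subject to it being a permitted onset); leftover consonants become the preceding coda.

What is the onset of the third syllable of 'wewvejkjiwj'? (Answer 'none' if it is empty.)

Nuclei (vowels): e, e, i → 3 syllables.
σ1/σ2 boundary: /wv/ — longest licit onset from the right is /v/, leaving /w/ as coda.
σ2/σ3 boundary: /jkj/ splits as /j/ + /kj/ (/kj/ is the longest suffix that is a licit onset).
Putting it together: wew.vej.kjiwj.
Syllable 3 is /kjiwj/: onset /kj/, nucleus /i/, coda /wj/.

kj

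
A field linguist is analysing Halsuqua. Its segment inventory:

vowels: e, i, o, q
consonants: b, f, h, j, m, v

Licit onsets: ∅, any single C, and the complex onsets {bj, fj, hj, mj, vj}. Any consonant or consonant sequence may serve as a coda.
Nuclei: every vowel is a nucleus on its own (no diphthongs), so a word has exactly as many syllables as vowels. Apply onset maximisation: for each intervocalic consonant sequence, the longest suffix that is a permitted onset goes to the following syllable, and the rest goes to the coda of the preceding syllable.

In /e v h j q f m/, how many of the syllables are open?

Vowels present: e, q; each is a nucleus, giving 2 syllables.
/e…q/ gap (V1→V2): /vhj/; trying suffixes from longest down, /hj/ is the first permitted one, so coda /v/ | onset /hj/.
Putting it together: ev.hjqfm.
Classifying each syllable: /ev/ (closed), /hjqfm/ (closed).
Open syllables: 0.

0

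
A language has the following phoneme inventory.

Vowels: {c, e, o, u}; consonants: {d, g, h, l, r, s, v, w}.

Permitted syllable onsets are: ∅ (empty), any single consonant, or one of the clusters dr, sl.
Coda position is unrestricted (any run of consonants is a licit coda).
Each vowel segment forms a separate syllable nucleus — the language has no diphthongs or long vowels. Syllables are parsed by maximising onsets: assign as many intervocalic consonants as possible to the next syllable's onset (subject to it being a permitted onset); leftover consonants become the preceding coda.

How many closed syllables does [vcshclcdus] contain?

2

Nuclei (vowels): c, c, c, u → 4 syllables.
σ1/σ2 boundary: /sh/ splits as /s/ + /h/ (/h/ is the longest suffix that is a licit onset).
σ2/σ3 boundary: /l/ is a single consonant, so it becomes the next onset.
σ3/σ4 boundary: /d/ is a single consonant, so it becomes the next onset.
So the parse is vcs.hc.lc.dus.
Classifying each syllable: /vcs/ (closed), /hc/ (open), /lc/ (open), /dus/ (closed).
Closed syllables: 2.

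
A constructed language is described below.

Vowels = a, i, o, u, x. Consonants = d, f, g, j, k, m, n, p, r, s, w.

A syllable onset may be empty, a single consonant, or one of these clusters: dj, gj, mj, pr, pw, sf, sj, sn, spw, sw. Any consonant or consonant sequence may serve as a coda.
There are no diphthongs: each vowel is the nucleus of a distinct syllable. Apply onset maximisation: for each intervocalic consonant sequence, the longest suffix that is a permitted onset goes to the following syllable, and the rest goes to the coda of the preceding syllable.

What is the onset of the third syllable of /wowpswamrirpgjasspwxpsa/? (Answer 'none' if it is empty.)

Nuclei (vowels): o, a, i, a, x, a → 6 syllables.
Between /o/ (V1) and /a/ (V2): /wpsw/; trying suffixes from longest down, /sw/ is the first permitted one, so coda /wp/ | onset /sw/.
Between /a/ (V2) and /i/ (V3): /mr/; trying suffixes from longest down, /r/ is the first permitted one, so coda /m/ | onset /r/.
Between /i/ (V3) and /a/ (V4): /rpgj/ — longest licit onset from the right is /gj/, leaving /rp/ as coda.
Between /a/ (V4) and /x/ (V5): cluster /sspw/ — the longest permitted-onset suffix is /spw/; onset = /spw/, preceding coda = /s/.
Between /x/ (V5) and /a/ (V6): /ps/ — longest licit onset from the right is /s/, leaving /p/ as coda.
Syllabification: wowp.swam.rirp.gjas.spwxp.sa.
Syllable 3 is /rirp/: onset /r/, nucleus /i/, coda /rp/.

r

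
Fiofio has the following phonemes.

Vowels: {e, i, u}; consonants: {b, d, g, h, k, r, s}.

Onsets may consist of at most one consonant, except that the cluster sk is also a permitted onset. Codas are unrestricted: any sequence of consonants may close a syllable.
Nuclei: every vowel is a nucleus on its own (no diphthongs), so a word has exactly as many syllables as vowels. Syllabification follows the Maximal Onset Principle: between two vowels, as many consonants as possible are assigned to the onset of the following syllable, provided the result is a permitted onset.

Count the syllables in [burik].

2

Vowels present: u, i; each is a nucleus, giving 2 syllables.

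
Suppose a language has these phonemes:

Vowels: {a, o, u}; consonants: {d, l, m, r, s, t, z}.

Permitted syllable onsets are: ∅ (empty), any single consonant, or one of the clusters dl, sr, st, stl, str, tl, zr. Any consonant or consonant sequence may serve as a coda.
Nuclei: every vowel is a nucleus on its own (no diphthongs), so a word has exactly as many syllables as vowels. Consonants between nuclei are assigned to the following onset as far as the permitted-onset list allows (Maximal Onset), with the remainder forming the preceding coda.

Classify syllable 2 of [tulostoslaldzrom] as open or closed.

open

Vowels present: u, o, o, a, o; each is a nucleus, giving 5 syllables.
/u…o/ gap (V1→V2): /l/ is a single consonant, so it becomes the next onset.
/o…o/ gap (V2→V3): /st/ is a licit onset in full, so it all attaches to the next syllable.
/o…a/ gap (V3→V4): cluster /sl/ — the longest permitted-onset suffix is /l/; onset = /l/, preceding coda = /s/.
/a…o/ gap (V4→V5): cluster /ldzr/ — the longest permitted-onset suffix is /zr/; onset = /zr/, preceding coda = /ld/.
So the parse is tu.lo.stos.lald.zrom.
Syllable 2 is /lo/; it ends in its nucleus with no coda, so it is open.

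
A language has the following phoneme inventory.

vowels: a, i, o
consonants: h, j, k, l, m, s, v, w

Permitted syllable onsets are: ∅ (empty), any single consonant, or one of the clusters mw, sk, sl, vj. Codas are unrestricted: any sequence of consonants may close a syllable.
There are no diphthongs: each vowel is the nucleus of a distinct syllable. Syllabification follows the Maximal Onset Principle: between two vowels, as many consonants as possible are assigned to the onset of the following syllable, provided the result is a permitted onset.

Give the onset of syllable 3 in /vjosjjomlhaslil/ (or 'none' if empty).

h

Vowels present: o, o, a, i; each is a nucleus, giving 4 syllables.
/o…o/ gap (V1→V2): /sjj/; trying suffixes from longest down, /j/ is the first permitted one, so coda /sj/ | onset /j/.
/o…a/ gap (V2→V3): /mlh/ — longest licit onset from the right is /h/, leaving /ml/ as coda.
/a…i/ gap (V3→V4): cluster /sl/ — /sl/ is itself a permitted onset, so the whole cluster goes right; preceding coda = ∅.
So the parse is vjosj.joml.ha.slil.
Syllable 3 is /ha/: onset /h/, nucleus /a/, coda ∅.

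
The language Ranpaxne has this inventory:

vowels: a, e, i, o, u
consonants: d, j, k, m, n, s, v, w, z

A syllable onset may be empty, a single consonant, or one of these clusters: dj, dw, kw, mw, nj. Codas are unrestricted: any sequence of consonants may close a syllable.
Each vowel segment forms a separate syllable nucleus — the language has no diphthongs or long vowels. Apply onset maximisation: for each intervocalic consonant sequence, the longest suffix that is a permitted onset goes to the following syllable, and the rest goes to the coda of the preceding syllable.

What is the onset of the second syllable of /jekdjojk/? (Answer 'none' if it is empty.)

Vowels present: e, o; each is a nucleus, giving 2 syllables.
/e…o/ gap (V1→V2): /kdj/ — longest licit onset from the right is /dj/, leaving /k/ as coda.
So the parse is jek.djojk.
Syllable 2 is /djojk/: onset /dj/, nucleus /o/, coda /jk/.

dj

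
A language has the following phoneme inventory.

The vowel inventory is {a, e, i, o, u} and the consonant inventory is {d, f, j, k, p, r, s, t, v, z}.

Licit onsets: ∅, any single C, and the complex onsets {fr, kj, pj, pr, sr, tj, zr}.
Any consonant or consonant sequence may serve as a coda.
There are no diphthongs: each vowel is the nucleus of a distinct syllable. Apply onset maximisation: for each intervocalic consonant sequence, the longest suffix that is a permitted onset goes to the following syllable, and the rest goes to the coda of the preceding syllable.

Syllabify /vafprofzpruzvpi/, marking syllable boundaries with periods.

vaf.profz.pruzv.pi

Vowels present: a, o, u, i; each is a nucleus, giving 4 syllables.
σ1/σ2 boundary: /fpr/ splits as /f/ + /pr/ (/pr/ is the longest suffix that is a licit onset).
σ2/σ3 boundary: /fzpr/; trying suffixes from longest down, /pr/ is the first permitted one, so coda /fz/ | onset /pr/.
σ3/σ4 boundary: /zvp/ — longest licit onset from the right is /p/, leaving /zv/ as coda.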